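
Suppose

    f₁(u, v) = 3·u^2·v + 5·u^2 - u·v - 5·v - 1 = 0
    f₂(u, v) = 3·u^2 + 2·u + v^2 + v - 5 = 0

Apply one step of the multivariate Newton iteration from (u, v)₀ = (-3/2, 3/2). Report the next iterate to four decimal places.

(-0.9614, 1.8175)

At (-3/2, 3/2): F = (15.1250, 2.5000).
Jacobian J = [[6·u·v + 10·u - v, 3·u^2 - u - 5], [6·u + 2, 2·v + 1]].
At the point, J = [[-30.0000, 3.2500], [-7.0000, 4.0000]] (det J = -97.2500).
Solving J·Δ = −F gives Δ = (0.5386, 0.3175).
Then the next iterate is (u, v)₁ = (-0.9614, 1.8175).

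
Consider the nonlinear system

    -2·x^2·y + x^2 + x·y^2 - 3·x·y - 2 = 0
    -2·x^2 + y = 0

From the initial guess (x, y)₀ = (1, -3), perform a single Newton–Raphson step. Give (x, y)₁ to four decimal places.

At (1, -3): F = (23.0000, -5.0000).
Jacobian J = [[-4·x·y + 2·x + y^2 - 3·y, -2·x^2 + 2·x·y - 3·x], [-4·x, 1]].
At the point, J = [[32.0000, -11.0000], [-4.0000, 1.0000]] (det J = -12.0000).
Solving J·Δ = −F gives Δ = (-2.6667, -5.6667).
Then the next iterate is (x, y)₁ = (-1.6667, -8.6667).

(-1.6667, -8.6667)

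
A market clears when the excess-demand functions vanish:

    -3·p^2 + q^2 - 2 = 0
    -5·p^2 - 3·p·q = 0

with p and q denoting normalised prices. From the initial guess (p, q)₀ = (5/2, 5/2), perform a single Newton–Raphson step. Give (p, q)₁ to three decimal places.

(1.195, 1.486)

At (5/2, 5/2): F = (-14.500, -50.000).
Jacobian J = [[-6·p, 2·q], [-10·p - 3·q, -3·p]].
At the point, J = [[-15.000, 5.000], [-32.500, -7.500]] (det J = 275.000).
Solving J·Δ = −F gives Δ = (-1.305, -1.014).
Then the next iterate is (p, q)₁ = (1.195, 1.486).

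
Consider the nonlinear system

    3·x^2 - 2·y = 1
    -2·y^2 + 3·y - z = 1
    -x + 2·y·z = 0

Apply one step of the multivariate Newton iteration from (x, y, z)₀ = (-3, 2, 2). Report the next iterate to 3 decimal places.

At (-3, 2, 2): F = (22.000, -5.000, 11.000).
Jacobian J = [[6·x, -2, 0], [0, -4·y + 3, -1], [-1, 2·z, 2·y]].
At the point, J = [[-18.000, -2.000, 0.000], [0.000, -5.000, -1.000], [-1.000, 4.000, 4.000]] (det J = 286.000).
Solving J·Δ = −F gives Δ = (1.294, -0.643, -1.783).
Then the next iterate is (x, y, z)₁ = (-1.706, 1.357, 0.217).

(-1.706, 1.357, 0.217)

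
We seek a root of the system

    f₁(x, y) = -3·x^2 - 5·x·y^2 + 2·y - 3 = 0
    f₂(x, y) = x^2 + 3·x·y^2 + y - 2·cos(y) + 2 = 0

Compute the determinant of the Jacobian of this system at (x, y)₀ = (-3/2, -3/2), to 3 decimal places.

48.739

J = [[-6·x - 5·y^2, -10·x·y + 2], [2·x + 3·y^2, 6·x·y + 2·sin(y) + 1]].
At the point, J = [[-2.250, -20.500], [3.750, 12.50501]].
det J = 48.739.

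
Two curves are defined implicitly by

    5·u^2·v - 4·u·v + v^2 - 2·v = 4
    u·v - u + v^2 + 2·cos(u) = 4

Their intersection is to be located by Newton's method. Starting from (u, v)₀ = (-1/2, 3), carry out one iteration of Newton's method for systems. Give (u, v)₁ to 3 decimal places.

(-0.462, 1.933)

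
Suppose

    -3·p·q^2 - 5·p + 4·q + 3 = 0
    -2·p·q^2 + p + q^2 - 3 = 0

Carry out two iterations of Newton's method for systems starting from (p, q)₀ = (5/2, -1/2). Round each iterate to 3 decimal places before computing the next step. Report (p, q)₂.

At (5/2, -1/2): F = (-13.375, -1.500).
Jacobian J = [[-3·q^2 - 5, -6·p·q + 4], [-2·q^2 + 1, -4·p·q + 2·q]].
At the point, J = [[-5.750, 11.500], [0.500, 4.000]] (det J = -28.750).
Solving J·Δ = −F gives Δ = (-1.261, 0.533).
Then the next iterate is (p, q)₁ = (1.239, 0.033).
Round to (1.239, 0.033) and repeat: F = (-3.06705, -1.76261), J = [[-5.00327, 3.75468], [0.99782, -0.09755]].
Δ = (2.123, 3.646), so (p, q)₂ = (3.362, 3.679).

(3.362, 3.679)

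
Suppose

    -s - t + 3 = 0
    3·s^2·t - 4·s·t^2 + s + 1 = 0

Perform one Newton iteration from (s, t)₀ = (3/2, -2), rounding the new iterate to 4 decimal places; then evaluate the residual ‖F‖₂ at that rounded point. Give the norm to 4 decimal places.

9.8043

At (3/2, -2): F = (3.5000, -35.0000).
Jacobian J = [[-1, -1], [6·s·t - 4·t^2 + 1, 3·s^2 - 8·s·t]].
At the point, J = [[-1.0000, -1.0000], [-33.0000, 30.7500]] (det J = -63.7500).
Solving J·Δ = −F gives Δ = (1.1392, 2.3608).
Then the next iterate is (s, t)₁ = (2.6392, 0.3608).
Re-evaluating at (2.6392, 0.3608): F = (0.0000, 9.804275), so ‖F‖₂ = 9.8043.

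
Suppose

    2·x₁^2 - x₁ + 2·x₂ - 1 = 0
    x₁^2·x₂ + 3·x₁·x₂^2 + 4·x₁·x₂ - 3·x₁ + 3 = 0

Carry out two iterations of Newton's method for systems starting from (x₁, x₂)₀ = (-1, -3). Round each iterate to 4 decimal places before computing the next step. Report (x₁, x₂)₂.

At (-1, -3): F = (-4.0000, -12.0000).
Jacobian J = [[4·x₁ - 1, 2], [2·x₁·x₂ + 3·x₂^2 + 4·x₂ - 3, x₁^2 + 6·x₁·x₂ + 4·x₁]].
At the point, J = [[-5.0000, 2.0000], [18.0000, 15.0000]] (det J = -111.0000).
Solving J·Δ = −F gives Δ = (-0.3243, 1.1892).
Then the next iterate is (x₁, x₂)₁ = (-1.3243, -1.8108).
Round to (-1.3243, -1.8108) and repeat: F = (0.210241, 0.362216), J = [[-6.2972, 2.0000], [4.389875, 10.844825]].
Δ = (0.0202, -0.0416), so (x₁, x₂)₂ = (-1.3041, -1.8524).

(-1.3041, -1.8524)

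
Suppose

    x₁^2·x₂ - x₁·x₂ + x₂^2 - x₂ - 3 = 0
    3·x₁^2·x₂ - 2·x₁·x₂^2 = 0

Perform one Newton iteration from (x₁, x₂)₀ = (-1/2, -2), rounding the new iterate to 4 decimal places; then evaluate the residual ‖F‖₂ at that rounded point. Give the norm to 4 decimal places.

0.6817

At (-1/2, -2): F = (1.5000, 2.5000).
Jacobian J = [[2·x₁·x₂ - x₂, x₁^2 - x₁ + 2·x₂ - 1], [6·x₁·x₂ - 2·x₂^2, 3·x₁^2 - 4·x₁·x₂]].
At the point, J = [[4.0000, -4.2500], [-2.0000, -3.2500]] (det J = -21.5000).
Solving J·Δ = −F gives Δ = (0.2674, 0.6047).
Then the next iterate is (x₁, x₂)₁ = (-0.2326, -1.3953).
Re-evaluating at (-0.2326, -1.3953): F = (-0.057874, 0.679212), so ‖F‖₂ = 0.6817.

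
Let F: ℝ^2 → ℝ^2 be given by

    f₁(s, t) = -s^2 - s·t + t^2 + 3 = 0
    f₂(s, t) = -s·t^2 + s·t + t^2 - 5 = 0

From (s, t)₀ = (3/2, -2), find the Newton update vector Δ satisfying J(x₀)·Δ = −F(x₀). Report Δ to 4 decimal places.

(-0.7637, 1.5479)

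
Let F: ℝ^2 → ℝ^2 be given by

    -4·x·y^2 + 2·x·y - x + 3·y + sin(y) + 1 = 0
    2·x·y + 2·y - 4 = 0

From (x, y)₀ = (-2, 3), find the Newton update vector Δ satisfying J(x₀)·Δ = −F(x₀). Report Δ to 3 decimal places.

(1.475, -0.574)

At (-2, 3): F = (72.14112, -10.000).
Jacobian J = [[-4·y^2 + 2·y - 1, -8·x·y + 2·x + cos(y) + 3], [2·y, 2·x + 2]].
At the point, J = [[-31.000, 46.01001], [6.000, -2.000]] (det J = -214.06005).
Solving J·Δ = −F gives Δ = (1.475, -0.574).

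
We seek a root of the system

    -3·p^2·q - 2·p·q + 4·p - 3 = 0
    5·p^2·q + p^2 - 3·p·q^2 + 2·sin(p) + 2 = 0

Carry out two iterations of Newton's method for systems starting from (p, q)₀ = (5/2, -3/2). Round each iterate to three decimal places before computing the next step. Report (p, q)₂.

(0.440, -1.648)

At (5/2, -3/2): F = (42.625, -54.30306).
Jacobian J = [[-6·p·q - 2·q + 4, -3·p^2 - 2·p], [10·p·q + 2·p - 3·q^2 + 2·cos(p), 5·p^2 - 6·p·q]].
At the point, J = [[29.500, -23.750], [-40.85229, 53.750]] (det J = 615.38318).
Solving J·Δ = −F gives Δ = (-1.627, -0.227).
Then the next iterate is (p, q)₁ = (0.873, -1.727).
Round to (0.873, -1.727) and repeat: F = (7.45593, -10.09758), J = [[16.50003, -4.03239], [-20.99324, 12.85667]].
Δ = (-0.433, 0.079), so (p, q)₂ = (0.440, -1.648).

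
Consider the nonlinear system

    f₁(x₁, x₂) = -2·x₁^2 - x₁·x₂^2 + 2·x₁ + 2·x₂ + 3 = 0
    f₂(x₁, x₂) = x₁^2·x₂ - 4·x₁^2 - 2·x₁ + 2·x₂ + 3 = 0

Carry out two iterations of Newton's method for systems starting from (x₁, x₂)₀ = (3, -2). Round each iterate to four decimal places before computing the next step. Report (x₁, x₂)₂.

At (3, -2): F = (-25.0000, -61.0000).
Jacobian J = [[-4·x₁ - x₂^2 + 2, -2·x₁·x₂ + 2], [2·x₁·x₂ - 8·x₁ - 2, x₁^2 + 2]].
At the point, J = [[-14.0000, 14.0000], [-38.0000, 11.0000]] (det J = 378.0000).
Solving J·Δ = −F gives Δ = (-1.5317, 0.2540).
Then the next iterate is (x₁, x₂)₁ = (1.4683, -1.7460).
Round to (1.4683, -1.7460) and repeat: F = (-6.343346, -15.816429), J = [[-6.921716, 7.127304], [-18.873704, 4.155905]].
Δ = (-0.8167, 0.0969), so (x₁, x₂)₂ = (0.6516, -1.6491).

(0.6516, -1.6491)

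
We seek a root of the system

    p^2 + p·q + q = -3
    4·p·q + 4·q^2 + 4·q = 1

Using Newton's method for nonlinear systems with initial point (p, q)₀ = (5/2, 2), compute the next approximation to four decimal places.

(0.6484, 1.0604)

At (5/2, 2): F = (16.2500, 43.0000).
Jacobian J = [[2·p + q, p + 1], [4·q, 4·p + 8·q + 4]].
At the point, J = [[7.0000, 3.5000], [8.0000, 30.0000]] (det J = 182.0000).
Solving J·Δ = −F gives Δ = (-1.8516, -0.9396).
Then the next iterate is (p, q)₁ = (0.6484, 1.0604).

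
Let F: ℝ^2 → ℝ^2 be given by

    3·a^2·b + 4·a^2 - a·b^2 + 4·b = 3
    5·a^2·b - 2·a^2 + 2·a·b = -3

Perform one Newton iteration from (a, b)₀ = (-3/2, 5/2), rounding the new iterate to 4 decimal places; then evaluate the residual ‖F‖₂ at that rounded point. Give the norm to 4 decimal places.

At (-3/2, 5/2): F = (42.2500, 19.1250).
Jacobian J = [[6·a·b + 8·a - b^2, 3·a^2 - 2·a·b + 4], [10·a·b - 4·a + 2·b, 5·a^2 + 2·a]].
At the point, J = [[-40.7500, 18.2500], [-26.5000, 8.2500]] (det J = 147.4375).
Solving J·Δ = −F gives Δ = (0.0032, -2.3080).
Then the next iterate is (a, b)₁ = (-1.4968, 0.1920).
Re-evaluating at (-1.4968, 0.1920): F = (8.075295, 0.095202), so ‖F‖₂ = 8.0759.

8.0759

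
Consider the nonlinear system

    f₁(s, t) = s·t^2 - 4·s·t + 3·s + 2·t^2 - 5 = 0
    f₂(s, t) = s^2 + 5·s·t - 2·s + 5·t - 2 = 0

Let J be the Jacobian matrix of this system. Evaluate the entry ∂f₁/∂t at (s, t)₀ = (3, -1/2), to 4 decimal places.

∂f₁/∂t = 2·s·t - 4·s + 4·t.
At (3, -1/2) this is -17.0000.

-17.0000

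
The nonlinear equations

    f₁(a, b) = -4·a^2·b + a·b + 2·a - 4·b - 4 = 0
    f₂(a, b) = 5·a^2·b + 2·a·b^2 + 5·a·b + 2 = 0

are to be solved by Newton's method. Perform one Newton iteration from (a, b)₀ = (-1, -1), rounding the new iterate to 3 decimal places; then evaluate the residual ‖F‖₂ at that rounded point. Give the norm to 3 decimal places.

At (-1, -1): F = (3.000, 0.000).
Jacobian J = [[-8·a·b + b + 2, -4·a^2 + a - 4], [10·a·b + 2·b^2 + 5·b, 5·a^2 + 4·a·b + 5·a]].
At the point, J = [[-7.000, -9.000], [7.000, 4.000]] (det J = 35.000).
Solving J·Δ = −F gives Δ = (-0.343, 0.600).
Then the next iterate is (a, b)₁ = (-1.343, -0.400).
Re-evaluating at (-1.343, -0.400): F = (-1.66296, 0.64894), so ‖F‖₂ = 1.785.

1.785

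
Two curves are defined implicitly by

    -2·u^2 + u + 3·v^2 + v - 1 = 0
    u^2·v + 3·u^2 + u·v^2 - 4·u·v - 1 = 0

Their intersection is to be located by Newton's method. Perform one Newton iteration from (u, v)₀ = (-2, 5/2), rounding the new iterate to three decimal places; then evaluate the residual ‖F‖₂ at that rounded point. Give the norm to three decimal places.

7.033

At (-2, 5/2): F = (10.250, 28.500).
Jacobian J = [[-4·u + 1, 6·v + 1], [2·u·v + 6·u + v^2 - 4·v, u^2 + 2·u·v - 4·u]].
At the point, J = [[9.000, 16.000], [-25.750, 2.000]] (det J = 430.000).
Solving J·Δ = −F gives Δ = (1.013, -1.210).
Then the next iterate is (u, v)₁ = (-0.987, 1.290).
Re-evaluating at (-0.987, 1.290): F = (2.34696, 6.62964), so ‖F‖₂ = 7.033.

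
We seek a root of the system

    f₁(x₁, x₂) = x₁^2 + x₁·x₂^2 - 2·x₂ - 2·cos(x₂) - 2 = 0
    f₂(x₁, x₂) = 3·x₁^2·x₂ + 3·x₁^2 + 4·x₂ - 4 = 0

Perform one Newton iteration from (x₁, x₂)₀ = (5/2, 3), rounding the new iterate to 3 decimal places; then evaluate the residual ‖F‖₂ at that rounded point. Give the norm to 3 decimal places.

24.266

At (5/2, 3): F = (22.72998, 83.000).
Jacobian J = [[2·x₁ + x₂^2, 2·x₁·x₂ + 2·sin(x₂) - 2], [6·x₁·x₂ + 6·x₁, 3·x₁^2 + 4]].
At the point, J = [[14.000, 13.28224], [60.000, 22.750]] (det J = -478.43440).
Solving J·Δ = −F gives Δ = (-1.223, -0.422).
Then the next iterate is (x₁, x₂)₁ = (1.277, 2.578).
Re-evaluating at (1.277, 2.578): F = (4.65246, 23.81625), so ‖F‖₂ = 24.266.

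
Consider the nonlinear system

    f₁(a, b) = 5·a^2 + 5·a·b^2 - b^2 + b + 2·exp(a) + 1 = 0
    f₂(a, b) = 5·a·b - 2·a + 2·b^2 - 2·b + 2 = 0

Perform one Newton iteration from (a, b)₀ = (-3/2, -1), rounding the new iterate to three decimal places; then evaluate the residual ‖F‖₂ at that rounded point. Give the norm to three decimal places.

4.547

At (-3/2, -1): F = (3.19626, 16.500).
Jacobian J = [[10·a + 5·b^2 + 2·exp(a), 10·a·b - 2·b + 1], [5·b - 2, 5·a + 4·b - 2]].
At the point, J = [[-9.55374, 18.000], [-7.000, -13.500]] (det J = 254.97549).
Solving J·Δ = −F gives Δ = (1.334, 0.530).
Then the next iterate is (a, b)₁ = (-0.166, -0.470).
Re-evaluating at (-0.166, -0.470): F = (1.95763, 4.10390), so ‖F‖₂ = 4.547.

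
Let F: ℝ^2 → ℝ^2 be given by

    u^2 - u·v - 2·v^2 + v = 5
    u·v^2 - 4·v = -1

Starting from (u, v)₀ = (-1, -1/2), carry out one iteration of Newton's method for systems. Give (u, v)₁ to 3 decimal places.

At (-1, -1/2): F = (-5.500, 2.750).
Jacobian J = [[2·u - v, -u - 4·v + 1], [v^2, 2·u·v - 4]].
At the point, J = [[-1.500, 4.000], [0.250, -3.000]] (det J = 3.500).
Solving J·Δ = −F gives Δ = (-1.571, 0.786).
Then the next iterate is (u, v)₁ = (-2.571, 0.286).

(-2.571, 0.286)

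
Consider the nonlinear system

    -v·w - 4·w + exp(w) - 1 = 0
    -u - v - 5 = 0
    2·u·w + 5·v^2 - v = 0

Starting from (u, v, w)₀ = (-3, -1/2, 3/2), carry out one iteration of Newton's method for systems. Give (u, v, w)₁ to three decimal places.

At (-3, -1/2, 3/2): F = (-1.76831, -1.500, -7.250).
Jacobian J = [[0, -w, -v + exp(w) - 4], [-1, -1, 0], [2·w, 10·v - 1, 2·u]].
At the point, J = [[0.000, -1.500, 0.98169], [-1.000, -1.000, 0.000], [3.000, -6.000, -6.000]] (det J = 17.83520).
Solving J·Δ = −F gives Δ = (-0.258, -1.242, -0.096).
Then the next iterate is (u, v, w)₁ = (-3.258, -1.742, 1.404).

(-3.258, -1.742, 1.404)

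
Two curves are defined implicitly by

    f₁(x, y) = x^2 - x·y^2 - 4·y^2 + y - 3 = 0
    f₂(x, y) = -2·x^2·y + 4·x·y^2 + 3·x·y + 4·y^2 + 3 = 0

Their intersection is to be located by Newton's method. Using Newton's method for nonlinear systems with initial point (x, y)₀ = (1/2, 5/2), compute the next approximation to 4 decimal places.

(0.3953, 1.2058)

At (1/2, 5/2): F = (-28.3750, 43.0000).
Jacobian J = [[2·x - y^2, -2·x·y - 8·y + 1], [-4·x·y + 4·y^2 + 3·y, -2·x^2 + 8·x·y + 3·x + 8·y]].
At the point, J = [[-5.2500, -21.5000], [27.5000, 31.0000]] (det J = 428.5000).
Solving J·Δ = −F gives Δ = (-0.1047, -1.2942).
Then the next iterate is (x, y)₁ = (0.3953, 1.2058).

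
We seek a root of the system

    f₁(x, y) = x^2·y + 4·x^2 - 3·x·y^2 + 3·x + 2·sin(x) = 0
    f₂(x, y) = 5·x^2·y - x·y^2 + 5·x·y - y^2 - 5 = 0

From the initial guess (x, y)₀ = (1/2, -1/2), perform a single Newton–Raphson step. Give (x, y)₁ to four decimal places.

(-0.0808, 0.3001)

At (1/2, -1/2): F = (2.958851, -7.2500).
Jacobian J = [[2·x·y + 8·x - 3·y^2 + 2·cos(x) + 3, x^2 - 6·x·y], [10·x·y - y^2 + 5·y, 5·x^2 - 2·x·y + 5·x - 2·y]].
At the point, J = [[7.505165, 1.7500], [-5.2500, 5.2500]] (det J = 48.589617).
Solving J·Δ = −F gives Δ = (-0.5808, 0.8001).
Then the next iterate is (x, y)₁ = (-0.0808, 0.3001).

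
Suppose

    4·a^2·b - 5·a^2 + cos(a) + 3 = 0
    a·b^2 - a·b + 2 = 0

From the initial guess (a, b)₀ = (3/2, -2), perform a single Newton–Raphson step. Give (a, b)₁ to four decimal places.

(1.1043, -0.8499)

At (3/2, -2): F = (-26.179263, 11.0000).
Jacobian J = [[8·a·b - 10·a - sin(a), 4·a^2], [b^2 - b, 2·a·b - a]].
At the point, J = [[-39.997495, 9.0000], [6.0000, -7.5000]] (det J = 245.981212).
Solving J·Δ = −F gives Δ = (-0.3957, 1.1501).
Then the next iterate is (a, b)₁ = (1.1043, -0.8499).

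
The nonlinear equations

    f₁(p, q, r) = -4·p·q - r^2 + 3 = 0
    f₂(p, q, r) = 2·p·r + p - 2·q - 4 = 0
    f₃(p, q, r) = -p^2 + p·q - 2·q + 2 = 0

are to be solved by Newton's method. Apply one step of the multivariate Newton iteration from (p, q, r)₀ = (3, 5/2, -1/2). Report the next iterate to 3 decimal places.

(1.461, 1.612, 0.704)

At (3, 5/2, -1/2): F = (-27.250, -9.000, -4.500).
Jacobian J = [[-4·q, -4·p, -2·r], [2·r + 1, -2, 2·p], [-2·p + q, p - 2, 0]].
At the point, J = [[-10.000, -12.000, 1.000], [0.000, -2.000, 6.000], [-3.500, 1.000, 0.000]] (det J = 305.000).
Solving J·Δ = −F gives Δ = (-1.539, -0.888, 1.204).
Then the next iterate is (p, q, r)₁ = (1.461, 1.612, 0.704).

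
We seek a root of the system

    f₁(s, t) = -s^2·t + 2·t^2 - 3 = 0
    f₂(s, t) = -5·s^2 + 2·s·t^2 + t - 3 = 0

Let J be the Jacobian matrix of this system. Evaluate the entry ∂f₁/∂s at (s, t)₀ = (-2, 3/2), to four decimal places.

6.0000

∂f₁/∂s = -2·s·t.
At (-2, 3/2) this is 6.0000.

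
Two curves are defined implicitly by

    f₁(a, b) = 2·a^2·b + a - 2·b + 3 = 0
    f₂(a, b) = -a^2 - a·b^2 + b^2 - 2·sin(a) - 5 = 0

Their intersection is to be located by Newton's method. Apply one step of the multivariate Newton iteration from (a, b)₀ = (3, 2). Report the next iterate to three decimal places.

(3.733, -1.520)

At (3, 2): F = (38.000, -22.28224).
Jacobian J = [[4·a·b + 1, 2·a^2 - 2], [-2·a - b^2 - 2·cos(a), -2·a·b + 2·b]].
At the point, J = [[25.000, 16.000], [-8.02002, -8.000]] (det J = -71.67976).
Solving J·Δ = −F gives Δ = (0.733, -3.520).
Then the next iterate is (a, b)₁ = (3.733, -1.520).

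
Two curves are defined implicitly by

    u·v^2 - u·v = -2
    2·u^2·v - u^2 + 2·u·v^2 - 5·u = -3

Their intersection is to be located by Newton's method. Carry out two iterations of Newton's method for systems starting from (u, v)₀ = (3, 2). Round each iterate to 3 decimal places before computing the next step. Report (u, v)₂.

(6.430, 0.313)

At (3, 2): F = (8.000, 39.000).
Jacobian J = [[v^2 - v, 2·u·v - u], [4·u·v - 2·u + 2·v^2 - 5, 2·u^2 + 4·u·v]].
At the point, J = [[2.000, 9.000], [21.000, 42.000]] (det J = -105.000).
Solving J·Δ = −F gives Δ = (-0.143, -0.857).
Then the next iterate is (u, v)₁ = (2.857, 1.143).
Round to (2.857, 1.143) and repeat: F = (2.46697, 6.67696), J = [[0.16345, 3.67410], [4.96110, 29.38710]].
Δ = (3.573, -0.830), so (u, v)₂ = (6.430, 0.313).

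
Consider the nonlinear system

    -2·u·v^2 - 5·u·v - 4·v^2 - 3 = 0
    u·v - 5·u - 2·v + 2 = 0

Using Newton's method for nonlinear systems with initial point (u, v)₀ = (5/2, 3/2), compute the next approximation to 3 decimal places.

(-0.315, 1.292)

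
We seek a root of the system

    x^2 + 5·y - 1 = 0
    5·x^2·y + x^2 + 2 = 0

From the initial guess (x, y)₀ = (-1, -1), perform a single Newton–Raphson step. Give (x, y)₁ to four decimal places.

At (-1, -1): F = (-5.0000, -2.0000).
Jacobian J = [[2·x, 5], [10·x·y + 2·x, 5·x^2]].
At the point, J = [[-2.0000, 5.0000], [8.0000, 5.0000]] (det J = -50.0000).
Solving J·Δ = −F gives Δ = (-0.3000, 0.8800).
Then the next iterate is (x, y)₁ = (-1.3000, -0.1200).

(-1.3000, -0.1200)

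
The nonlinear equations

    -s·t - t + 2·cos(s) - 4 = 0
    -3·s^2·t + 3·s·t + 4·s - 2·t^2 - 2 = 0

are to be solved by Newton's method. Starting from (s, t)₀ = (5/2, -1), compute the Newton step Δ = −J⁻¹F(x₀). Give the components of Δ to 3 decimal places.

At (5/2, -1): F = (-2.10229, 17.250).
Jacobian J = [[-t - 2·sin(s), -s - 1], [-6·s·t + 3·t + 4, -3·s^2 + 3·s - 4·t]].
At the point, J = [[-0.19694, -3.500], [16.000, -7.250]] (det J = 57.42785).
Solving J·Δ = −F gives Δ = (-1.317, -0.527).

(-1.317, -0.527)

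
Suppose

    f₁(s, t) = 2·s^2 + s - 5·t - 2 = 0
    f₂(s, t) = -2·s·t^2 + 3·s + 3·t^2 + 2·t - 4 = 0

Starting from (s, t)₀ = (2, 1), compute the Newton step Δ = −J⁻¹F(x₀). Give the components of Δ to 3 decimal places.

(-3.000, -4.800)

At (2, 1): F = (3.000, 3.000).
Jacobian J = [[4·s + 1, -5], [-2·t^2 + 3, -4·s·t + 6·t + 2]].
At the point, J = [[9.000, -5.000], [1.000, 0.000]] (det J = 5.000).
Solving J·Δ = −F gives Δ = (-3.000, -4.800).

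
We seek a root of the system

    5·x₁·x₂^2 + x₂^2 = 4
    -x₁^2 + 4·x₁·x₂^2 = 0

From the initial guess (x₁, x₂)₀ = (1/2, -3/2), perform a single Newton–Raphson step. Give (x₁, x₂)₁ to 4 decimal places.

(-0.7955, -2.5189)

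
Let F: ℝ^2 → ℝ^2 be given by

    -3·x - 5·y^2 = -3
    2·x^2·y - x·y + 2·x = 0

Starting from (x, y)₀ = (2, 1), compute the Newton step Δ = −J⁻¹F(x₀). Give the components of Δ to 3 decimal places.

At (2, 1): F = (-8.000, 10.000).
Jacobian J = [[-3, -10·y], [4·x·y - y + 2, 2·x^2 - x]].
At the point, J = [[-3.000, -10.000], [9.000, 6.000]] (det J = 72.000).
Solving J·Δ = −F gives Δ = (-0.722, -0.583).

(-0.722, -0.583)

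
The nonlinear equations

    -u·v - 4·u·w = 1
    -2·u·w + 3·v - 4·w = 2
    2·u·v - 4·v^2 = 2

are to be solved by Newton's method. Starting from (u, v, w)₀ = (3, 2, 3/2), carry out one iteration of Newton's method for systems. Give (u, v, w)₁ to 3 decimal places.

At (3, 2, 3/2): F = (-25.000, -11.000, -6.000).
Jacobian J = [[-v - 4·w, -u, -4·u], [-2·w, 3, -2·u - 4], [2·v, 2·u - 8·v, 0]].
At the point, J = [[-8.000, -3.000, -12.000], [-3.000, 3.000, -10.000], [4.000, -10.000, 0.000]] (det J = 704.000).
Solving J·Δ = −F gives Δ = (-1.114, -1.045, -1.080).
Then the next iterate is (u, v, w)₁ = (1.886, 0.955, 0.420).

(1.886, 0.955, 0.420)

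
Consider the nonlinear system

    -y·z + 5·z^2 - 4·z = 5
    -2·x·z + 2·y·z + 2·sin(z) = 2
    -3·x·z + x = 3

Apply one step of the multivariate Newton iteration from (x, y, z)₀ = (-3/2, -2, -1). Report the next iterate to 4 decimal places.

(0.4999, -1.3326, -0.7777)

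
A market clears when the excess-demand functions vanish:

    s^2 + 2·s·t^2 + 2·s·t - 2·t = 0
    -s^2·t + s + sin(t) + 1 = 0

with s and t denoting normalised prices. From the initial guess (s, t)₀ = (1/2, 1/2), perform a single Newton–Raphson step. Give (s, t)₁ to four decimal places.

At (1/2, 1/2): F = (0.0000, 1.854426).
Jacobian J = [[2·s + 2·t^2 + 2·t, 4·s·t + 2·s - 2], [-2·s·t + 1, -s^2 + cos(t)]].
At the point, J = [[2.5000, 0.0000], [0.5000, 0.627583]] (det J = 1.568956).
Solving J·Δ = −F gives Δ = (0.0000, -2.9549).
Then the next iterate is (s, t)₁ = (0.5000, -2.4549).

(0.5000, -2.4549)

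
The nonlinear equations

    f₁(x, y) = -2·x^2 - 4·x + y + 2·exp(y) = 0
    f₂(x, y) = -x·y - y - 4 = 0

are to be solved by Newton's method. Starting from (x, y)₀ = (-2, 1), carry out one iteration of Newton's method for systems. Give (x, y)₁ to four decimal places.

At (-2, 1): F = (6.436564, -3.0000).
Jacobian J = [[-4·x - 4, 2·exp(y) + 1], [-y, -x - 1]].
At the point, J = [[4.0000, 6.436564], [-1.0000, 1.0000]] (det J = 10.436564).
Solving J·Δ = −F gives Δ = (-2.4669, 0.5331).
Then the next iterate is (x, y)₁ = (-4.4669, 1.5331).

(-4.4669, 1.5331)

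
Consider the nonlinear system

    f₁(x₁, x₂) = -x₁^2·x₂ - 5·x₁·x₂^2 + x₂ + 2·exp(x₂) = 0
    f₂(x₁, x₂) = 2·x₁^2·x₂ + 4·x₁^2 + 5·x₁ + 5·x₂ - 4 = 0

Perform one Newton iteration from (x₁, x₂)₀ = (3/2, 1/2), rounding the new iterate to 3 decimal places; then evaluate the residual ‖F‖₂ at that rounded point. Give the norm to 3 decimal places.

7.361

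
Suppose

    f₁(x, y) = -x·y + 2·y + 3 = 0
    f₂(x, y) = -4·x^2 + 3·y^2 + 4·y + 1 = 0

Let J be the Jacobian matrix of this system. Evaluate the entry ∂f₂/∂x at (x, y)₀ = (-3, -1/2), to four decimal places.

24.0000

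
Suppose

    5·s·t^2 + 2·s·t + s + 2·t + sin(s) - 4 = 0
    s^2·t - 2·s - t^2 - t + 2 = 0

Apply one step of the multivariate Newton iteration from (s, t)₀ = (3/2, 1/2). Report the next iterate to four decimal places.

(0.2951, 0.5903)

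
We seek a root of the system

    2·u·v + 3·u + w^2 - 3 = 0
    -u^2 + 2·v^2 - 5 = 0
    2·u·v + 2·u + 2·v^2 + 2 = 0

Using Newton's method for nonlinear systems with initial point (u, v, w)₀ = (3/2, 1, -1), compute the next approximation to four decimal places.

At (3/2, 1, -1): F = (5.5000, -5.2500, 10.0000).
Jacobian J = [[2·v + 3, 2·u, 2·w], [-2·u, 4·v, 0], [2·v + 2, 2·u + 4·v, 0]].
At the point, J = [[5.0000, 3.0000, -2.0000], [-3.0000, 4.0000, 0.0000], [4.0000, 7.0000, 0.0000]] (det J = 74.0000).
Solving J·Δ = −F gives Δ = (-2.0743, -0.2432, -2.8007).
Then the next iterate is (u, v, w)₁ = (-0.5743, 0.7568, -3.8007).

(-0.5743, 0.7568, -3.8007)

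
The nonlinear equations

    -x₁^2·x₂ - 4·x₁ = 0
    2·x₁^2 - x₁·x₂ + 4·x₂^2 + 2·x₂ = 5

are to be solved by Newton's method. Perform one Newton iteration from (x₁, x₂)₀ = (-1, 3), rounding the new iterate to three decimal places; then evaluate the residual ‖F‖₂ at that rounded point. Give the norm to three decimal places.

16.810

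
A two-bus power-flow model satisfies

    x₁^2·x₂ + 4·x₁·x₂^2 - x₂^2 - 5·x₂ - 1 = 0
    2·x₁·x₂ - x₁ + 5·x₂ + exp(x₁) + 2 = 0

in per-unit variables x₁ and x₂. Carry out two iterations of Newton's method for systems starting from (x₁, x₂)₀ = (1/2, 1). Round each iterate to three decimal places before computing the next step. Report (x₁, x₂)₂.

At (1/2, 1): F = (-4.750, 9.14872).
Jacobian J = [[2·x₁·x₂ + 4·x₂^2, x₁^2 + 8·x₁·x₂ - 2·x₂ - 5], [2·x₂ + exp(x₁) - 1, 2·x₁ + 5]].
At the point, J = [[5.000, -2.750], [2.64872, 6.000]] (det J = 37.28398).
Solving J·Δ = −F gives Δ = (0.090, -1.564).
Then the next iterate is (x₁, x₂)₁ = (0.590, -0.564).
Round to (0.590, -0.564) and repeat: F = (2.05628, -0.27153), J = [[0.60686, -6.18598], [-0.32401, 6.180]].
Δ = (-6.316, -0.287), so (x₁, x₂)₂ = (-5.726, -0.851).

(-5.726, -0.851)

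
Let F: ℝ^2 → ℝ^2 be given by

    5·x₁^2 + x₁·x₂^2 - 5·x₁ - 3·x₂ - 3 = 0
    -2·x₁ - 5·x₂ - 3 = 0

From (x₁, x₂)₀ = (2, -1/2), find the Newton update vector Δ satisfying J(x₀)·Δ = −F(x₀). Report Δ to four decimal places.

(-0.7826, -0.5870)

At (2, -1/2): F = (9.0000, -4.5000).
Jacobian J = [[10·x₁ + x₂^2 - 5, 2·x₁·x₂ - 3], [-2, -5]].
At the point, J = [[15.2500, -5.0000], [-2.0000, -5.0000]] (det J = -86.2500).
Solving J·Δ = −F gives Δ = (-0.7826, -0.5870).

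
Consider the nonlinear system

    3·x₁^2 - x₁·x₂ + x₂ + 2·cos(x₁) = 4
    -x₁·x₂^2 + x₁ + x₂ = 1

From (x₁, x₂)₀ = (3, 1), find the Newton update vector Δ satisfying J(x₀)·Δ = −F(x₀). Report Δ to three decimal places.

At (3, 1): F = (19.02002, 0.000).
Jacobian J = [[6·x₁ - x₂ - 2·sin(x₁), -x₁ + 1], [-x₂^2 + 1, -2·x₁·x₂ + 1]].
At the point, J = [[16.71776, -2.000], [0.000, -5.000]] (det J = -83.58880).
Solving J·Δ = −F gives Δ = (-1.138, 0.000).

(-1.138, 0.000)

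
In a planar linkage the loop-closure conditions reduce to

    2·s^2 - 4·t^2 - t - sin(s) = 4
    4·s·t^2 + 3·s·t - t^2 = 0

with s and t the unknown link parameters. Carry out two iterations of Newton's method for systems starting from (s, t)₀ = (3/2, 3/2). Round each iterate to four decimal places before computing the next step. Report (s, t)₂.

(1.4867, 0.1622)

At (3/2, 3/2): F = (-10.997495, 18.0000).
Jacobian J = [[4·s - cos(s), -8·t - 1], [4·t^2 + 3·t, 8·s·t + 3·s - 2·t]].
At the point, J = [[5.929263, -13.0000], [13.5000, 19.5000]] (det J = 291.120625).
Solving J·Δ = −F gives Δ = (-0.0672, -0.8766).
Then the next iterate is (s, t)₁ = (1.4328, 0.6234).
Round to (1.4328, 0.6234) and repeat: F = (-3.062572, 4.518297), J = [[5.593641, -5.9872], [3.424710, 10.197260]].
Δ = (0.0539, -0.4612), so (s, t)₂ = (1.4867, 0.1622).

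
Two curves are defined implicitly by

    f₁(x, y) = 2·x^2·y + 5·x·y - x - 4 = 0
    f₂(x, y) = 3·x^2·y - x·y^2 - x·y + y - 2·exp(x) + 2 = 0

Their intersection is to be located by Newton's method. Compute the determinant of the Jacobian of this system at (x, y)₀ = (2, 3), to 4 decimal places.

-203.9940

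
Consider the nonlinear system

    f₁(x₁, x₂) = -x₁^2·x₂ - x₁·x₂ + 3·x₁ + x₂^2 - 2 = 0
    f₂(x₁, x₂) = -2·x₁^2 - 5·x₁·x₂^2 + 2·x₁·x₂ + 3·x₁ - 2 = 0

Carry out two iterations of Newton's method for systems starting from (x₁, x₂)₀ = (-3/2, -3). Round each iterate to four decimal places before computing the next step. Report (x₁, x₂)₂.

(-0.0157, -1.8487)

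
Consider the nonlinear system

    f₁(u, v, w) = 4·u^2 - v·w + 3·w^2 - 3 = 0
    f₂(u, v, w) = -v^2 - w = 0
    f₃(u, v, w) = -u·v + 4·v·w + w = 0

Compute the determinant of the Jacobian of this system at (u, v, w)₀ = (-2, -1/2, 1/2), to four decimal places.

-49.5000

J = [[8·u, -w, -v + 6·w], [0, -2·v, -1], [-v, -u + 4·w, 4·v + 1]].
At the point, J = [[-16.0000, -0.5000, 3.5000], [0.0000, 1.0000, -1.0000], [0.5000, 4.0000, -1.0000]].
det J = -49.5000.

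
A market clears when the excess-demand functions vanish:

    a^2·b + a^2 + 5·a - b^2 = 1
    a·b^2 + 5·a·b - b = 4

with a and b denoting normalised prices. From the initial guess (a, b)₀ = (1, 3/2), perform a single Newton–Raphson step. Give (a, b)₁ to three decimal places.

(0.573, 1.488)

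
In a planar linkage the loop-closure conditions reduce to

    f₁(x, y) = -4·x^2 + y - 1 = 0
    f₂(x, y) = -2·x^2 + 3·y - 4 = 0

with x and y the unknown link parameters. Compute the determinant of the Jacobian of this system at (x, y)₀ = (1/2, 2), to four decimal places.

J = [[-8·x, 1], [-4·x, 3]].
At the point, J = [[-4.0000, 1.0000], [-2.0000, 3.0000]].
det J = -10.0000.

-10.0000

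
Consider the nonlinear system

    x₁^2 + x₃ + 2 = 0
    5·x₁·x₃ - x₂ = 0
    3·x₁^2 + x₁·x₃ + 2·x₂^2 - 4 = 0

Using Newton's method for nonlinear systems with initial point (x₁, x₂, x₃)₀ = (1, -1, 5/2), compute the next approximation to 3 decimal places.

At (1, -1, 5/2): F = (5.500, 13.500, 3.500).
Jacobian J = [[2·x₁, 0, 1], [5·x₃, -1, 5·x₁], [6·x₁ + x₃, 4·x₂, x₁]].
At the point, J = [[2.000, 0.000, 1.000], [12.500, -1.000, 5.000], [8.500, -4.000, 1.000]] (det J = -3.500).
Solving J·Δ = −F gives Δ = (15.429, 24.571, -36.357).
Then the next iterate is (x₁, x₂, x₃)₁ = (16.429, 23.571, -33.857).

(16.429, 23.571, -33.857)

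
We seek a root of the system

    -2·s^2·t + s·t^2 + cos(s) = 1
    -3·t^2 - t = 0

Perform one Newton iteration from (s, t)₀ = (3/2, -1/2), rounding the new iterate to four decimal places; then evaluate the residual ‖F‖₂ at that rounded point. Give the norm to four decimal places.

0.5003

At (3/2, -1/2): F = (1.695737, -0.2500).
Jacobian J = [[-4·s·t + t^2 - sin(s), -2·s^2 + 2·s·t], [0, -6·t - 1]].
At the point, J = [[2.252505, -6.0000], [0.0000, 2.0000]] (det J = 4.505010).
Solving J·Δ = −F gives Δ = (-0.4199, 0.1250).
Then the next iterate is (s, t)₁ = (1.0801, -0.3750).
Re-evaluating at (1.0801, -0.3750): F = (0.498091, -0.046875), so ‖F‖₂ = 0.5003.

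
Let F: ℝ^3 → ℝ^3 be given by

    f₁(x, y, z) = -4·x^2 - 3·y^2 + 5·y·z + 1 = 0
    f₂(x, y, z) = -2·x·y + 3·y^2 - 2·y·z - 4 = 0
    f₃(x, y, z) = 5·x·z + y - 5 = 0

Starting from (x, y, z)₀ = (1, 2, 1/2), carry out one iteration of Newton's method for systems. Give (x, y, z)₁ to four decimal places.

At (1, 2, 1/2): F = (-10.0000, 2.0000, -0.5000).
Jacobian J = [[-8·x, -6·y + 5·z, 5·y], [-2·y, -2·x + 6·y - 2·z, -2·y], [5·z, 1, 5·x]].
At the point, J = [[-8.0000, -9.5000, 10.0000], [-4.0000, 9.0000, -4.0000], [2.5000, 1.0000, 5.0000]] (det J = -752.0000).
Solving J·Δ = −F gives Δ = (-0.4641, -0.2580, 0.3836).
Then the next iterate is (x, y, z)₁ = (0.5359, 1.7420, 0.8836).

(0.5359, 1.7420, 0.8836)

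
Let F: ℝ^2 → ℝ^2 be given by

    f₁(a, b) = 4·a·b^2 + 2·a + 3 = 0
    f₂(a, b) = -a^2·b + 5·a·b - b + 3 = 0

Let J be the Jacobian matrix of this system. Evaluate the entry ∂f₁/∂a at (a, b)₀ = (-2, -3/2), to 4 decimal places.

∂f₁/∂a = 4·b^2 + 2.
At (-2, -3/2) this is 11.0000.

11.0000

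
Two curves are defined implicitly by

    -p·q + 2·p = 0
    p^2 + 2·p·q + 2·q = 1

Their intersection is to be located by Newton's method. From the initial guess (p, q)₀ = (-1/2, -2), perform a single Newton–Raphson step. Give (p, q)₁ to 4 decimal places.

(-0.4038, 1.2308)

At (-1/2, -2): F = (-2.0000, -2.7500).
Jacobian J = [[-q + 2, -p], [2·p + 2·q, 2·p + 2]].
At the point, J = [[4.0000, 0.5000], [-5.0000, 1.0000]] (det J = 6.5000).
Solving J·Δ = −F gives Δ = (0.0962, 3.2308).
Then the next iterate is (p, q)₁ = (-0.4038, 1.2308).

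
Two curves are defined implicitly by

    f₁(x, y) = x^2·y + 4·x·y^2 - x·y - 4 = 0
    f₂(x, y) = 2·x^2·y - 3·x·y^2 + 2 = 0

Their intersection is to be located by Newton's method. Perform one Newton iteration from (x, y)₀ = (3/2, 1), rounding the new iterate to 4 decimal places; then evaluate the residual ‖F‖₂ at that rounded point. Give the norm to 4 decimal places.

At (3/2, 1): F = (2.7500, 2.0000).
Jacobian J = [[2·x·y + 4·y^2 - y, x^2 + 8·x·y - x], [4·x·y - 3·y^2, 2·x^2 - 6·x·y]].
At the point, J = [[6.0000, 12.7500], [3.0000, -4.5000]] (det J = -65.2500).
Solving J·Δ = −F gives Δ = (-0.5805, 0.0575).
Then the next iterate is (x, y)₁ = (0.9195, 1.0575).
Re-evaluating at (0.9195, 1.0575): F = (0.034855, 0.703343), so ‖F‖₂ = 0.7042.

0.7042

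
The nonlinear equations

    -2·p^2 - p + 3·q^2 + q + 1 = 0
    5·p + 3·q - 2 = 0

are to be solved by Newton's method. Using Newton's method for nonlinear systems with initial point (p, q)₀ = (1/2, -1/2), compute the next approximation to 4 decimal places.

(1.7500, -2.2500)

At (1/2, -1/2): F = (0.2500, -1.0000).
Jacobian J = [[-4·p - 1, 6·q + 1], [5, 3]].
At the point, J = [[-3.0000, -2.0000], [5.0000, 3.0000]] (det J = 1.0000).
Solving J·Δ = −F gives Δ = (1.2500, -1.7500).
Then the next iterate is (p, q)₁ = (1.7500, -2.2500).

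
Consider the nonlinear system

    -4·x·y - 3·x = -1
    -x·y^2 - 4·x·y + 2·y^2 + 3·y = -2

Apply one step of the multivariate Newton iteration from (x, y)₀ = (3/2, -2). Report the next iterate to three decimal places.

(19.000, 14.000)

At (3/2, -2): F = (8.500, 10.000).
Jacobian J = [[-4·y - 3, -4·x], [-y^2 - 4·y, -2·x·y - 4·x + 4·y + 3]].
At the point, J = [[5.000, -6.000], [4.000, -5.000]] (det J = -1.000).
Solving J·Δ = −F gives Δ = (17.500, 16.000).
Then the next iterate is (x, y)₁ = (19.000, 14.000).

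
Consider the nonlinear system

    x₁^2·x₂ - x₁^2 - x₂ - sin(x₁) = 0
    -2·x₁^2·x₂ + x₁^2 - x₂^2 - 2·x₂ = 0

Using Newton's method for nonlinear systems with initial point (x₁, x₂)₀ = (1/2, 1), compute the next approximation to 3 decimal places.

At (1/2, 1): F = (-1.47943, -3.250).
Jacobian J = [[2·x₁·x₂ - 2·x₁ - cos(x₁), x₁^2 - 1], [-4·x₁·x₂ + 2·x₁, -2·x₁^2 - 2·x₂ - 2]].
At the point, J = [[-0.87758, -0.750], [-1.000, -4.500]] (det J = 3.19912).
Solving J·Δ = −F gives Δ = (-1.319, -0.429).
Then the next iterate is (x₁, x₂)₁ = (-0.819, 0.571).

(-0.819, 0.571)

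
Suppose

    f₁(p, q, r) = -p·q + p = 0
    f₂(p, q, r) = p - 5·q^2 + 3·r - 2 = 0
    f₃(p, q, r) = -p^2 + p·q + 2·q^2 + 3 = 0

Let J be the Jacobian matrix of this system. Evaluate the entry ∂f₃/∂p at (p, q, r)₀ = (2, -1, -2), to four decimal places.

-5.0000

∂f₃/∂p = -2·p + q.
At (2, -1, -2) this is -5.0000.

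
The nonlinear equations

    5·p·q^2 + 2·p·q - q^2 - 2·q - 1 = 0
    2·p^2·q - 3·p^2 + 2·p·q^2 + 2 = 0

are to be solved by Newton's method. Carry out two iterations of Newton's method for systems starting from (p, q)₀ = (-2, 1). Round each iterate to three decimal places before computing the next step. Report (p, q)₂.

(-0.926, 0.127)

At (-2, 1): F = (-18.000, -6.000).
Jacobian J = [[5·q^2 + 2·q, 10·p·q + 2·p - 2·q - 2], [4·p·q - 6·p + 2·q^2, 2·p^2 + 4·p·q]].
At the point, J = [[7.000, -28.000], [6.000, 0.000]] (det J = 168.000).
Solving J·Δ = −F gives Δ = (1.000, -0.393).
Then the next iterate is (p, q)₁ = (-1.000, 0.607).
Round to (-1.000, 0.607) and repeat: F = (-5.63869, -0.52290), J = [[3.05624, -11.284], [4.30890, -0.428]].
Δ = (0.074, -0.480), so (p, q)₂ = (-0.926, 0.127).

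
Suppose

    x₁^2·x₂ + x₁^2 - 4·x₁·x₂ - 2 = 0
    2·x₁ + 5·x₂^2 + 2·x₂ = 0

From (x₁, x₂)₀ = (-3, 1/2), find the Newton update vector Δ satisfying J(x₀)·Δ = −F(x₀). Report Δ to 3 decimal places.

(1.691, 0.053)

At (-3, 1/2): F = (17.500, -3.750).
Jacobian J = [[2·x₁·x₂ + 2·x₁ - 4·x₂, x₁^2 - 4·x₁], [2, 10·x₂ + 2]].
At the point, J = [[-11.000, 21.000], [2.000, 7.000]] (det J = -119.000).
Solving J·Δ = −F gives Δ = (1.691, 0.053).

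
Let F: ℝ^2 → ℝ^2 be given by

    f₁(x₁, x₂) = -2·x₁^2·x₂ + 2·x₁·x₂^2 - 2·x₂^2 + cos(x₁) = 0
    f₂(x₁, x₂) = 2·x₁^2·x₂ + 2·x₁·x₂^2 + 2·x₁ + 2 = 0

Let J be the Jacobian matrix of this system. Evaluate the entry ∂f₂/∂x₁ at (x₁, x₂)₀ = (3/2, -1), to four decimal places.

-2.0000

∂f₂/∂x₁ = 4·x₁·x₂ + 2·x₂^2 + 2.
At (3/2, -1) this is -2.0000.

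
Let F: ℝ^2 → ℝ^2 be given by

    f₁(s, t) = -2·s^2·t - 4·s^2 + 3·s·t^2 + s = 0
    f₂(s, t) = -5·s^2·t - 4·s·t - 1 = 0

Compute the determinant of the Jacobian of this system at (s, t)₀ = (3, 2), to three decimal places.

3219.000

J = [[-4·s·t - 8·s + 3·t^2 + 1, -2·s^2 + 6·s·t], [-10·s·t - 4·t, -5·s^2 - 4·s]].
At the point, J = [[-35.000, 18.000], [-68.000, -57.000]].
det J = 3219.000.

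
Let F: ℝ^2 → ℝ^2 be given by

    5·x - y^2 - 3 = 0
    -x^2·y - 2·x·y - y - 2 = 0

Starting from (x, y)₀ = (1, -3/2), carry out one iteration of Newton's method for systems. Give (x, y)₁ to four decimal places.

(0.7105, -0.9342)

At (1, -3/2): F = (-0.2500, 4.0000).
Jacobian J = [[5, -2·y], [-2·x·y - 2·y, -x^2 - 2·x - 1]].
At the point, J = [[5.0000, 3.0000], [6.0000, -4.0000]] (det J = -38.0000).
Solving J·Δ = −F gives Δ = (-0.2895, 0.5658).
Then the next iterate is (x, y)₁ = (0.7105, -0.9342).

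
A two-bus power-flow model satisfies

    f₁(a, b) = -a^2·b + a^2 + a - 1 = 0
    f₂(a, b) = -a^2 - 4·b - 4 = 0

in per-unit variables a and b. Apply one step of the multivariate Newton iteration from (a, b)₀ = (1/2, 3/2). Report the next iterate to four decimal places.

(0.4722, -1.0556)

At (1/2, 3/2): F = (-0.6250, -10.2500).
Jacobian J = [[-2·a·b + 2·a + 1, -a^2], [-2·a, -4]].
At the point, J = [[0.5000, -0.2500], [-1.0000, -4.0000]] (det J = -2.2500).
Solving J·Δ = −F gives Δ = (-0.0278, -2.5556).
Then the next iterate is (a, b)₁ = (0.4722, -1.0556).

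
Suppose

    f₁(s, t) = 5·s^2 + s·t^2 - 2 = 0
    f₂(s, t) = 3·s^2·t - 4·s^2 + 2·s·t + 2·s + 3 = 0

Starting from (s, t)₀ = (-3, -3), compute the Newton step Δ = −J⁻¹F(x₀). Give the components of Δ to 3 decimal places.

(1.225, 0.540)

At (-3, -3): F = (16.000, -102.000).
Jacobian J = [[10·s + t^2, 2·s·t], [6·s·t - 8·s + 2·t + 2, 3·s^2 + 2·s]].
At the point, J = [[-21.000, 18.000], [74.000, 21.000]] (det J = -1773.000).
Solving J·Δ = −F gives Δ = (1.225, 0.540).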